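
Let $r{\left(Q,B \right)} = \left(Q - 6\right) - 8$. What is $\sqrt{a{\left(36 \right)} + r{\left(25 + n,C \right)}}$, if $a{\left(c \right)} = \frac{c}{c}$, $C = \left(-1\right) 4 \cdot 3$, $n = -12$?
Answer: $0$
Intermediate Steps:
$C = -12$ ($C = \left(-4\right) 3 = -12$)
$r{\left(Q,B \right)} = -14 + Q$ ($r{\left(Q,B \right)} = \left(-6 + Q\right) - 8 = -14 + Q$)
$a{\left(c \right)} = 1$
$\sqrt{a{\left(36 \right)} + r{\left(25 + n,C \right)}} = \sqrt{1 + \left(-14 + \left(25 - 12\right)\right)} = \sqrt{1 + \left(-14 + 13\right)} = \sqrt{1 - 1} = \sqrt{0} = 0$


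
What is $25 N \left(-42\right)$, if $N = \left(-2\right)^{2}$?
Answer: $-4200$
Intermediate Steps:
$N = 4$
$25 N \left(-42\right) = 25 \cdot 4 \left(-42\right) = 100 \left(-42\right) = -4200$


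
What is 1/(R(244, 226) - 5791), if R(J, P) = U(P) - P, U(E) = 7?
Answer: -1/6010 ≈ -0.00016639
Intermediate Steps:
R(J, P) = 7 - P
1/(R(244, 226) - 5791) = 1/((7 - 1*226) - 5791) = 1/((7 - 226) - 5791) = 1/(-219 - 5791) = 1/(-6010) = -1/6010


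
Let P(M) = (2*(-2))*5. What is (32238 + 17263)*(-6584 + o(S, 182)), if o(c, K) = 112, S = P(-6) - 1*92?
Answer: -320370472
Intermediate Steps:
P(M) = -20 (P(M) = -4*5 = -20)
S = -112 (S = -20 - 1*92 = -20 - 92 = -112)
(32238 + 17263)*(-6584 + o(S, 182)) = (32238 + 17263)*(-6584 + 112) = 49501*(-6472) = -320370472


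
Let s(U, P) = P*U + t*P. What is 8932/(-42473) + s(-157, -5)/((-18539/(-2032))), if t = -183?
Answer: 146553140852/787406947 ≈ 186.12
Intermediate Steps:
s(U, P) = -183*P + P*U (s(U, P) = P*U - 183*P = -183*P + P*U)
8932/(-42473) + s(-157, -5)/((-18539/(-2032))) = 8932/(-42473) + (-5*(-183 - 157))/((-18539/(-2032))) = 8932*(-1/42473) + (-5*(-340))/((-18539*(-1/2032))) = -8932/42473 + 1700/(18539/2032) = -8932/42473 + 1700*(2032/18539) = -8932/42473 + 3454400/18539 = 146553140852/787406947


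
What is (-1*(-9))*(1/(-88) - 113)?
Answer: -89505/88 ≈ -1017.1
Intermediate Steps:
(-1*(-9))*(1/(-88) - 113) = 9*(-1/88 - 113) = 9*(-9945/88) = -89505/88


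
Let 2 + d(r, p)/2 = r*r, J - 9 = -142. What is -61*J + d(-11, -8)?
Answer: 8351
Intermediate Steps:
J = -133 (J = 9 - 142 = -133)
d(r, p) = -4 + 2*r**2 (d(r, p) = -4 + 2*(r*r) = -4 + 2*r**2)
-61*J + d(-11, -8) = -61*(-133) + (-4 + 2*(-11)**2) = 8113 + (-4 + 2*121) = 8113 + (-4 + 242) = 8113 + 238 = 8351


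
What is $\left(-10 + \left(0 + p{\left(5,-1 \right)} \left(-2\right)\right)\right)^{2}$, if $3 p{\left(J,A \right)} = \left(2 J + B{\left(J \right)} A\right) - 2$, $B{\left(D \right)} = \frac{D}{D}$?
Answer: $\frac{1936}{9} \approx 215.11$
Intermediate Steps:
$B{\left(D \right)} = 1$
$p{\left(J,A \right)} = - \frac{2}{3} + \frac{A}{3} + \frac{2 J}{3}$ ($p{\left(J,A \right)} = \frac{\left(2 J + 1 A\right) - 2}{3} = \frac{\left(2 J + A\right) - 2}{3} = \frac{\left(A + 2 J\right) - 2}{3} = \frac{-2 + A + 2 J}{3} = - \frac{2}{3} + \frac{A}{3} + \frac{2 J}{3}$)
$\left(-10 + \left(0 + p{\left(5,-1 \right)} \left(-2\right)\right)\right)^{2} = \left(-10 + \left(0 + \left(- \frac{2}{3} + \frac{1}{3} \left(-1\right) + \frac{2}{3} \cdot 5\right) \left(-2\right)\right)\right)^{2} = \left(-10 + \left(0 + \left(- \frac{2}{3} - \frac{1}{3} + \frac{10}{3}\right) \left(-2\right)\right)\right)^{2} = \left(-10 + \left(0 + \frac{7}{3} \left(-2\right)\right)\right)^{2} = \left(-10 + \left(0 - \frac{14}{3}\right)\right)^{2} = \left(-10 - \frac{14}{3}\right)^{2} = \left(- \frac{44}{3}\right)^{2} = \frac{1936}{9}$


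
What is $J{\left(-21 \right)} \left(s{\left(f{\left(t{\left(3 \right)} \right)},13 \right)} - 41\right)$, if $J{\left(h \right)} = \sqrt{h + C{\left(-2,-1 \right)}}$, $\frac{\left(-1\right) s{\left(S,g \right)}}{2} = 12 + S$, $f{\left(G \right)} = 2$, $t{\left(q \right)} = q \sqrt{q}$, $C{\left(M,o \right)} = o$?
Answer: $- 69 i \sqrt{22} \approx - 323.64 i$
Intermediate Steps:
$t{\left(q \right)} = q^{\frac{3}{2}}$
$s{\left(S,g \right)} = -24 - 2 S$ ($s{\left(S,g \right)} = - 2 \left(12 + S\right) = -24 - 2 S$)
$J{\left(h \right)} = \sqrt{-1 + h}$ ($J{\left(h \right)} = \sqrt{h - 1} = \sqrt{-1 + h}$)
$J{\left(-21 \right)} \left(s{\left(f{\left(t{\left(3 \right)} \right)},13 \right)} - 41\right) = \sqrt{-1 - 21} \left(\left(-24 - 4\right) - 41\right) = \sqrt{-22} \left(\left(-24 - 4\right) - 41\right) = i \sqrt{22} \left(-28 - 41\right) = i \sqrt{22} \left(-69\right) = - 69 i \sqrt{22}$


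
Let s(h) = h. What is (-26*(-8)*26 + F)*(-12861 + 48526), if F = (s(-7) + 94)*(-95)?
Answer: -101894905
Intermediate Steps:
F = -8265 (F = (-7 + 94)*(-95) = 87*(-95) = -8265)
(-26*(-8)*26 + F)*(-12861 + 48526) = (-26*(-8)*26 - 8265)*(-12861 + 48526) = (208*26 - 8265)*35665 = (5408 - 8265)*35665 = -2857*35665 = -101894905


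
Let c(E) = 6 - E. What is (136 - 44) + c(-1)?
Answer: 99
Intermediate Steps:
(136 - 44) + c(-1) = (136 - 44) + (6 - 1*(-1)) = 92 + (6 + 1) = 92 + 7 = 99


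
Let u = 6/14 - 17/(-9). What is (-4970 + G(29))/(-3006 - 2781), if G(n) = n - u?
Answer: 311429/364581 ≈ 0.85421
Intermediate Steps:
u = 146/63 (u = 6*(1/14) - 17*(-⅑) = 3/7 + 17/9 = 146/63 ≈ 2.3175)
G(n) = -146/63 + n (G(n) = n - 1*146/63 = n - 146/63 = -146/63 + n)
(-4970 + G(29))/(-3006 - 2781) = (-4970 + (-146/63 + 29))/(-3006 - 2781) = (-4970 + 1681/63)/(-5787) = -311429/63*(-1/5787) = 311429/364581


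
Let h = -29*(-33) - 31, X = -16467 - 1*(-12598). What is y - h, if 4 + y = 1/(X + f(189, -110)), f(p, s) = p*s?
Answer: -22932871/24659 ≈ -930.00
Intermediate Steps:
X = -3869 (X = -16467 + 12598 = -3869)
h = 926 (h = 957 - 31 = 926)
y = -98637/24659 (y = -4 + 1/(-3869 + 189*(-110)) = -4 + 1/(-3869 - 20790) = -4 + 1/(-24659) = -4 - 1/24659 = -98637/24659 ≈ -4.0000)
y - h = -98637/24659 - 1*926 = -98637/24659 - 926 = -22932871/24659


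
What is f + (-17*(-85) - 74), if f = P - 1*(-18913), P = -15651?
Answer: 4633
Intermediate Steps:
f = 3262 (f = -15651 - 1*(-18913) = -15651 + 18913 = 3262)
f + (-17*(-85) - 74) = 3262 + (-17*(-85) - 74) = 3262 + (1445 - 74) = 3262 + 1371 = 4633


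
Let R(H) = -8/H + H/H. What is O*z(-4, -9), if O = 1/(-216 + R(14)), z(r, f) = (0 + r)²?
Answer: -112/1509 ≈ -0.074221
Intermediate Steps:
z(r, f) = r²
R(H) = 1 - 8/H (R(H) = -8/H + 1 = 1 - 8/H)
O = -7/1509 (O = 1/(-216 + (-8 + 14)/14) = 1/(-216 + (1/14)*6) = 1/(-216 + 3/7) = 1/(-1509/7) = -7/1509 ≈ -0.0046388)
O*z(-4, -9) = -7/1509*(-4)² = -7/1509*16 = -112/1509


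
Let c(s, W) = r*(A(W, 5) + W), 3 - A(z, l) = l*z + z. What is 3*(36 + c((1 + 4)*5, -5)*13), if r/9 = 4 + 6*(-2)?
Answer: -78516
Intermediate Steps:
A(z, l) = 3 - z - l*z (A(z, l) = 3 - (l*z + z) = 3 - (z + l*z) = 3 + (-z - l*z) = 3 - z - l*z)
r = -72 (r = 9*(4 + 6*(-2)) = 9*(4 - 12) = 9*(-8) = -72)
c(s, W) = -216 + 360*W (c(s, W) = -72*((3 - W - 1*5*W) + W) = -72*((3 - W - 5*W) + W) = -72*((3 - 6*W) + W) = -72*(3 - 5*W) = -216 + 360*W)
3*(36 + c((1 + 4)*5, -5)*13) = 3*(36 + (-216 + 360*(-5))*13) = 3*(36 + (-216 - 1800)*13) = 3*(36 - 2016*13) = 3*(36 - 26208) = 3*(-26172) = -78516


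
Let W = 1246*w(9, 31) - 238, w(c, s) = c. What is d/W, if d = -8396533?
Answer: -8396533/10976 ≈ -764.99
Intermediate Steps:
W = 10976 (W = 1246*9 - 238 = 11214 - 238 = 10976)
d/W = -8396533/10976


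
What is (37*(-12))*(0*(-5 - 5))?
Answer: 0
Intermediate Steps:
(37*(-12))*(0*(-5 - 5)) = -0*(-10) = -444*0 = 0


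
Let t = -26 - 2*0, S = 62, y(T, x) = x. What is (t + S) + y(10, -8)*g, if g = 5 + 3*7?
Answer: -172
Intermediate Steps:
g = 26 (g = 5 + 21 = 26)
t = -26 (t = -26 + 0 = -26)
(t + S) + y(10, -8)*g = (-26 + 62) - 8*26 = 36 - 208 = -172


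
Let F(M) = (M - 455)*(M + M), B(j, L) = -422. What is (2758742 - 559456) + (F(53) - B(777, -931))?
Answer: 2157096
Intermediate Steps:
F(M) = 2*M*(-455 + M) (F(M) = (-455 + M)*(2*M) = 2*M*(-455 + M))
(2758742 - 559456) + (F(53) - B(777, -931)) = (2758742 - 559456) + (2*53*(-455 + 53) - 1*(-422)) = 2199286 + (2*53*(-402) + 422) = 2199286 + (-42612 + 422) = 2199286 - 42190 = 2157096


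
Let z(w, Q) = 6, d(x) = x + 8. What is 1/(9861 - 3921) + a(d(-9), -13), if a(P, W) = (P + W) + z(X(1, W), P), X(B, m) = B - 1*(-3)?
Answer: -47519/5940 ≈ -7.9998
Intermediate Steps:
X(B, m) = 3 + B (X(B, m) = B + 3 = 3 + B)
d(x) = 8 + x
a(P, W) = 6 + P + W (a(P, W) = (P + W) + 6 = 6 + P + W)
1/(9861 - 3921) + a(d(-9), -13) = 1/(9861 - 3921) + (6 + (8 - 9) - 13) = 1/5940 + (6 - 1 - 13) = 1/5940 - 8 = -47519/5940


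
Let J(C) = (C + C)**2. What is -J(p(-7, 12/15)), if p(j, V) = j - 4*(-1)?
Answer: -36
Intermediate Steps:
p(j, V) = 4 + j (p(j, V) = j + 4 = 4 + j)
J(C) = 4*C**2 (J(C) = (2*C)**2 = 4*C**2)
-J(p(-7, 12/15)) = -4*(4 - 7)**2 = -4*(-3)**2 = -4*9 = -1*36 = -36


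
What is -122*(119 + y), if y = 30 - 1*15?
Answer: -16348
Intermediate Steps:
y = 15 (y = 30 - 15 = 15)
-122*(119 + y) = -122*(119 + 15) = -122*134 = -16348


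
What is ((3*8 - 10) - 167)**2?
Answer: 23409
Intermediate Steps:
((3*8 - 10) - 167)**2 = ((24 - 10) - 167)**2 = (14 - 167)**2 = (-153)**2 = 23409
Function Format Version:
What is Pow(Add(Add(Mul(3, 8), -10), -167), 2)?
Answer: 23409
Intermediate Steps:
Pow(Add(Add(Mul(3, 8), -10), -167), 2) = Pow(Add(Add(24, -10), -167), 2) = Pow(Add(14, -167), 2) = Pow(-153, 2) = 23409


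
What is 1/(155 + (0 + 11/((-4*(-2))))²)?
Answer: 64/10041 ≈ 0.0063739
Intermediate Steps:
1/(155 + (0 + 11/((-4*(-2))))²) = 1/(155 + (0 + 11/8)²) = 1/(155 + (11/8)²) = 1/(155 + 121/64) = 1/(10041/64) = 64/10041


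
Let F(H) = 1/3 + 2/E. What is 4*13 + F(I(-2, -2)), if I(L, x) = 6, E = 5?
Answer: 791/15 ≈ 52.733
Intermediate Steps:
F(H) = 11/15 (F(H) = 1/3 + 2/5 = 1*(⅓) + 2*(⅕) = ⅓ + ⅖ = 11/15)
4*13 + F(I(-2, -2)) = 4*13 + 11/15 = 52 + 11/15 = 791/15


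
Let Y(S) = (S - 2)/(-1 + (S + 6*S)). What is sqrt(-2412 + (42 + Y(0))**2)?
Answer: 2*I*sqrt(119) ≈ 21.817*I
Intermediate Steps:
Y(S) = (-2 + S)/(-1 + 7*S)
sqrt(-2412 + (42 + Y(0))**2) = sqrt(-2412 + (42 + (-2 + 0)/(-1 + 7*0))**2) = sqrt(-2412 + (42 - 2/(-1 + 0))**2) = sqrt(-2412 + (42 - 2/(-1))**2) = sqrt(-2412 + (42 - 1*(-2))**2) = sqrt(-2412 + (42 + 2)**2) = sqrt(-2412 + 44**2) = sqrt(-2412 + 1936) = sqrt(-476) = 2*I*sqrt(119)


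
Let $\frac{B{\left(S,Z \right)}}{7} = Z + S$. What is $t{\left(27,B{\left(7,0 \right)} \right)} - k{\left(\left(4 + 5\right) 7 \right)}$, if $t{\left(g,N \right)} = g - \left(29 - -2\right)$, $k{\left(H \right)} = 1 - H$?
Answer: $58$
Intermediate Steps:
$B{\left(S,Z \right)} = 7 S + 7 Z$ ($B{\left(S,Z \right)} = 7 \left(Z + S\right) = 7 \left(S + Z\right) = 7 S + 7 Z$)
$t{\left(g,N \right)} = -31 + g$ ($t{\left(g,N \right)} = g - \left(29 + 2\right) = g - 31 = -31 + g$)
$t{\left(27,B{\left(7,0 \right)} \right)} - k{\left(\left(4 + 5\right) 7 \right)} = \left(-31 + 27\right) - \left(1 - \left(4 + 5\right) 7\right) = -4 - \left(1 - 9 \cdot 7\right) = -4 - \left(1 - 63\right) = -4 - -62 = -4 + 62 = 58$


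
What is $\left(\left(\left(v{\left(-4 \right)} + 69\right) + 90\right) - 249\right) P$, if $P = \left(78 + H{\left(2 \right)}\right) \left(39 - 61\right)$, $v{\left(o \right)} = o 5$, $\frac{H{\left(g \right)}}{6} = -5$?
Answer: $116160$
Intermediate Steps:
$H{\left(g \right)} = -30$ ($H{\left(g \right)} = 6 \left(-5\right) = -30$)
$v{\left(o \right)} = 5 o$
$P = -1056$ ($P = \left(78 - 30\right) \left(39 - 61\right) = 48 \left(-22\right) = -1056$)
$\left(\left(\left(v{\left(-4 \right)} + 69\right) + 90\right) - 249\right) P = \left(\left(\left(5 \left(-4\right) + 69\right) + 90\right) - 249\right) \left(-1056\right) = \left(\left(\left(-20 + 69\right) + 90\right) - 249\right) \left(-1056\right) = \left(\left(49 + 90\right) - 249\right) \left(-1056\right) = \left(139 - 249\right) \left(-1056\right) = \left(-110\right) \left(-1056\right) = 116160$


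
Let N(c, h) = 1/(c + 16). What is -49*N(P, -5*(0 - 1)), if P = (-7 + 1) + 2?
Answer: -49/12 ≈ -4.0833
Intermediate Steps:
P = -4 (P = -6 + 2 = -4)
N(c, h) = 1/(16 + c)
-49*N(P, -5*(0 - 1)) = -49/(16 - 4) = -49/12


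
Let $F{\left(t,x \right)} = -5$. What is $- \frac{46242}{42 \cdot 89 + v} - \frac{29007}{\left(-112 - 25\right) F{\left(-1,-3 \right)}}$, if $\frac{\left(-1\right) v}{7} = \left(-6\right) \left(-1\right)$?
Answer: $- \frac{3306801}{60280} \approx -54.857$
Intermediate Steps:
$v = -42$ ($v = - 7 \left(\left(-6\right) \left(-1\right)\right) = \left(-7\right) 6 = -42$)
$- \frac{46242}{42 \cdot 89 + v} - \frac{29007}{\left(-112 - 25\right) F{\left(-1,-3 \right)}} = - \frac{46242}{42 \cdot 89 - 42} - \frac{29007}{\left(-112 - 25\right) \left(-5\right)} = - \frac{46242}{3738 - 42} - \frac{29007}{\left(-137\right) \left(-5\right)} = - \frac{46242}{3696} - \frac{29007}{685} = \left(-46242\right) \frac{1}{3696} - \frac{29007}{685} = - \frac{1101}{88} - \frac{29007}{685} = - \frac{3306801}{60280}$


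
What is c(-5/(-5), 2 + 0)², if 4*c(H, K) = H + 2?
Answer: 9/16 ≈ 0.56250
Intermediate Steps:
c(H, K) = ½ + H/4 (c(H, K) = (H + 2)/4 = (2 + H)/4 = ½ + H/4)
c(-5/(-5), 2 + 0)² = (½ + (-5/(-5))/4)² = (½ + (-5*(-⅕))/4)² = (½ + (¼)*1)² = (½ + ¼)² = (¾)² = 9/16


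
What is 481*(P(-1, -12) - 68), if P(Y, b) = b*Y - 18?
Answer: -35594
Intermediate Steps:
P(Y, b) = -18 + Y*b (P(Y, b) = Y*b - 18 = -18 + Y*b)
481*(P(-1, -12) - 68) = 481*((-18 - 1*(-12)) - 68) = 481*((-18 + 12) - 68) = 481*(-6 - 68) = 481*(-74) = -35594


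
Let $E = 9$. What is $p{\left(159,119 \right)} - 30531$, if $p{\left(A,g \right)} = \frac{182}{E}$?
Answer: $- \frac{274597}{9} \approx -30511.0$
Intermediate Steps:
$p{\left(A,g \right)} = \frac{182}{9}$
$p{\left(159,119 \right)} - 30531 = \frac{182}{9} - 30531 = - \frac{274597}{9}$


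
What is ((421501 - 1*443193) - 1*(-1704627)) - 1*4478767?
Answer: -2795832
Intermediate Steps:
((421501 - 1*443193) - 1*(-1704627)) - 1*4478767 = ((421501 - 443193) + 1704627) - 4478767 = (-21692 + 1704627) - 4478767 = 1682935 - 4478767 = -2795832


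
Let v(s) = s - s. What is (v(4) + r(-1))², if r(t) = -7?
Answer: 49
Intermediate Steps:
v(s) = 0
(v(4) + r(-1))² = (0 - 7)² = (-7)² = 49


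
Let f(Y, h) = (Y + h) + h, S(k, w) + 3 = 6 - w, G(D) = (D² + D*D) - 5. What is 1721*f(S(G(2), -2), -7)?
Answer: -15489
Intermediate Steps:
G(D) = -5 + 2*D² (G(D) = (D² + D²) - 5 = 2*D² - 5 = -5 + 2*D²)
S(k, w) = 3 - w (S(k, w) = -3 + (6 - w) = 3 - w)
f(Y, h) = Y + 2*h
1721*f(S(G(2), -2), -7) = 1721*((3 - 1*(-2)) + 2*(-7)) = 1721*((3 + 2) - 14) = 1721*(5 - 14) = 1721*(-9) = -15489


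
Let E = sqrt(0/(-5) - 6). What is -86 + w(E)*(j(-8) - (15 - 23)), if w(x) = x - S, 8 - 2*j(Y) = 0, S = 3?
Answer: -122 + 12*I*sqrt(6) ≈ -122.0 + 29.394*I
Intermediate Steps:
j(Y) = 4 (j(Y) = 4 - 1/2*0 = 4 + 0 = 4)
E = I*sqrt(6) (E = sqrt(0*(-1/5) - 6) = sqrt(0 - 6) = sqrt(-6) = I*sqrt(6) ≈ 2.4495*I)
w(x) = -3 + x (w(x) = x - 1*3 = x - 3 = -3 + x)
-86 + w(E)*(j(-8) - (15 - 23)) = -86 + (-3 + I*sqrt(6))*(4 - (15 - 23)) = -86 + (-3 + I*sqrt(6))*(4 - 1*(-8)) = -86 + (-3 + I*sqrt(6))*(4 + 8) = -86 + (-3 + I*sqrt(6))*12 = -86 + (-36 + 12*I*sqrt(6)) = -122 + 12*I*sqrt(6)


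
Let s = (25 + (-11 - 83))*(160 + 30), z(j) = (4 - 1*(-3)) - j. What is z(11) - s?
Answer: 13106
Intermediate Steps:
z(j) = 7 - j (z(j) = (4 + 3) - j = 7 - j)
s = -13110 (s = (25 - 94)*190 = -69*190 = -13110)
z(11) - s = (7 - 1*11) - 1*(-13110) = (7 - 11) + 13110 = -4 + 13110 = 13106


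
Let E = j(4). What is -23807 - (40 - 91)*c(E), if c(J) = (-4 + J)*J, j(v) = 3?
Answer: -23960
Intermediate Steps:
E = 3
c(J) = J*(-4 + J)
-23807 - (40 - 91)*c(E) = -23807 - (40 - 91)*3*(-4 + 3) = -23807 - (-51)*3*(-1) = -23807 - (-51)*(-3) = -23807 - 1*153 = -23807 - 153 = -23960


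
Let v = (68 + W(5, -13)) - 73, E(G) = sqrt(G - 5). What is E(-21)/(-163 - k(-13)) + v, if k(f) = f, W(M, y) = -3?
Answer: -8 - I*sqrt(26)/150 ≈ -8.0 - 0.033993*I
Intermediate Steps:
E(G) = sqrt(-5 + G)
v = -8 (v = (68 - 3) - 73 = 65 - 73 = -8)
E(-21)/(-163 - k(-13)) + v = sqrt(-5 - 21)/(-163 - 1*(-13)) - 8 = sqrt(-26)/(-163 + 13) - 8 = (I*sqrt(26))/(-150) - 8 = (I*sqrt(26))*(-1/150) - 8 = -I*sqrt(26)/150 - 8 = -8 - I*sqrt(26)/150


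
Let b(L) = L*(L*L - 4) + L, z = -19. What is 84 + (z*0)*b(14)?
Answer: 84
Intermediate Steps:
b(L) = L + L*(-4 + L²) (b(L) = L*(L² - 4) + L = L*(-4 + L²) + L = L + L*(-4 + L²))
84 + (z*0)*b(14) = 84 + (-19*0)*(14*(-3 + 14²)) = 84 + 0*(14*(-3 + 196)) = 84 + 0*(14*193) = 84 + 0*2702 = 84 + 0 = 84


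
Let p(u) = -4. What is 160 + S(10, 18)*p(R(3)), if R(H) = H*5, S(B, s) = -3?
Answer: 172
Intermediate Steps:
R(H) = 5*H
160 + S(10, 18)*p(R(3)) = 160 - 3*(-4) = 160 + 12 = 172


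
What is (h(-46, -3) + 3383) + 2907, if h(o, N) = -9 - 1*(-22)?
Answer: 6303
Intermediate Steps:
h(o, N) = 13 (h(o, N) = -9 + 22 = 13)
(h(-46, -3) + 3383) + 2907 = (13 + 3383) + 2907 = 3396 + 2907 = 6303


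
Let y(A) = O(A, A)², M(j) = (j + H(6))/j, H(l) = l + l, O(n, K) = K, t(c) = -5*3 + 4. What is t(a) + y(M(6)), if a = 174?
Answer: -2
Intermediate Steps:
t(c) = -11 (t(c) = -15 + 4 = -11)
H(l) = 2*l
M(j) = (12 + j)/j (M(j) = (j + 2*6)/j = (j + 12)/j = (12 + j)/j)
y(A) = A²
t(a) + y(M(6)) = -11 + ((12 + 6)/6)² = -11 + ((⅙)*18)² = -11 + 3² = -11 + 9 = -2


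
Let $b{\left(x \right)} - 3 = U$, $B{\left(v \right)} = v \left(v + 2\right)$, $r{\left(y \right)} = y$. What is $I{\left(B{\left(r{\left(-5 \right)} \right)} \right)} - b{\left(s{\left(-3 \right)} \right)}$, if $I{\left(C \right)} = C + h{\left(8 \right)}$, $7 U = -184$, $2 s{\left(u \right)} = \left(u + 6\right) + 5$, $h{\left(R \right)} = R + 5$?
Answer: $\frac{359}{7} \approx 51.286$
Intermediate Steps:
$h{\left(R \right)} = 5 + R$
$s{\left(u \right)} = \frac{11}{2} + \frac{u}{2}$ ($s{\left(u \right)} = \frac{\left(u + 6\right) + 5}{2} = \frac{\left(6 + u\right) + 5}{2} = \frac{11 + u}{2} = \frac{11}{2} + \frac{u}{2}$)
$B{\left(v \right)} = v \left(2 + v\right)$
$U = - \frac{184}{7}$ ($U = \frac{1}{7} \left(-184\right) = - \frac{184}{7} \approx -26.286$)
$I{\left(C \right)} = 13 + C$ ($I{\left(C \right)} = C + \left(5 + 8\right) = C + 13 = 13 + C$)
$b{\left(x \right)} = - \frac{163}{7}$ ($b{\left(x \right)} = 3 - \frac{184}{7} = - \frac{163}{7}$)
$I{\left(B{\left(r{\left(-5 \right)} \right)} \right)} - b{\left(s{\left(-3 \right)} \right)} = \left(13 - 5 \left(2 - 5\right)\right) - - \frac{163}{7} = \left(13 - -15\right) + \frac{163}{7} = \left(13 + 15\right) + \frac{163}{7} = 28 + \frac{163}{7} = \frac{359}{7}$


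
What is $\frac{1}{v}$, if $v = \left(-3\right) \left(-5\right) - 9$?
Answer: $\frac{1}{6} \approx 0.16667$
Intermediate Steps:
$v = 6$ ($v = 15 - 9 = 6$)
$\frac{1}{v} = \frac{1}{6}$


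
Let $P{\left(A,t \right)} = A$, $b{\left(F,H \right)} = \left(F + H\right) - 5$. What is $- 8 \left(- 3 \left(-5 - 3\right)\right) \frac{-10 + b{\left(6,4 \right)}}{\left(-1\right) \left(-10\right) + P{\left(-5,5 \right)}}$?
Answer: $192$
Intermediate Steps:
$b{\left(F,H \right)} = -5 + F + H$
$- 8 \left(- 3 \left(-5 - 3\right)\right) \frac{-10 + b{\left(6,4 \right)}}{\left(-1\right) \left(-10\right) + P{\left(-5,5 \right)}} = - 8 \left(- 3 \left(-5 - 3\right)\right) \frac{-10 + \left(-5 + 6 + 4\right)}{\left(-1\right) \left(-10\right) - 5} = - 8 \left(\left(-3\right) \left(-8\right)\right) \frac{-10 + 5}{10 - 5} = \left(-8\right) 24 \left(- \frac{5}{5}\right) = - 192 \left(\left(-5\right) \frac{1}{5}\right) = \left(-192\right) \left(-1\right) = 192$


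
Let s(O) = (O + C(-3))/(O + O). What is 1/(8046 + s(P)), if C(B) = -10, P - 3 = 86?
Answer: 178/1432267 ≈ 0.00012428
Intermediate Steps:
P = 89 (P = 3 + 86 = 89)
s(O) = (-10 + O)/(2*O) (s(O) = (O - 10)/(O + O) = (-10 + O)/((2*O)) = (-10 + O)*(1/(2*O)) = (-10 + O)/(2*O))
1/(8046 + s(P)) = 1/(8046 + (½)*(-10 + 89)/89) = 1/(8046 + (½)*(1/89)*79) = 1/(8046 + 79/178) = 1/(1432267/178) = 178/1432267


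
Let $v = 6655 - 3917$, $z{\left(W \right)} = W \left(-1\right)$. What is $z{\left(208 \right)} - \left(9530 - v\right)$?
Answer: $-7000$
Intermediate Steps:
$z{\left(W \right)} = - W$
$v = 2738$
$z{\left(208 \right)} - \left(9530 - v\right) = \left(-1\right) 208 - \left(9530 - 2738\right) = -208 - \left(9530 - 2738\right) = -208 - 6792 = -7000$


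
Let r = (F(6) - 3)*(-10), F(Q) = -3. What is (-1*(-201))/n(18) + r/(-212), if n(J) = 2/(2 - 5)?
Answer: -31989/106 ≈ -301.78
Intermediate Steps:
n(J) = -2/3 (n(J) = 2/(-3) = -1/3*2 = -2/3)
r = 60 (r = (-3 - 3)*(-10) = -6*(-10) = 60)
(-1*(-201))/n(18) + r/(-212) = (-1*(-201))/(-2/3) + 60/(-212) = 201*(-3/2) + 60*(-1/212) = -603/2 - 15/53 = -31989/106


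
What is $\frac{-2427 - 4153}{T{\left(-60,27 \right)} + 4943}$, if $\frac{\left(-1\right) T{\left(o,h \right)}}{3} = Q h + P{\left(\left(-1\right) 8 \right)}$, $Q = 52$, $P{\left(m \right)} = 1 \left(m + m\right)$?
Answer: $- \frac{6580}{779} \approx -8.4467$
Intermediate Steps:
$P{\left(m \right)} = 2 m$ ($P{\left(m \right)} = 1 \cdot 2 m = 2 m$)
$T{\left(o,h \right)} = 48 - 156 h$ ($T{\left(o,h \right)} = - 3 \left(52 h + 2 \left(\left(-1\right) 8\right)\right) = - 3 \left(52 h + 2 \left(-8\right)\right) = - 3 \left(52 h - 16\right) = - 3 \left(-16 + 52 h\right) = 48 - 156 h$)
$\frac{-2427 - 4153}{T{\left(-60,27 \right)} + 4943} = \frac{-2427 - 4153}{\left(48 - 4212\right) + 4943} = - \frac{6580}{\left(48 - 4212\right) + 4943} = - \frac{6580}{-4164 + 4943} = - \frac{6580}{779}$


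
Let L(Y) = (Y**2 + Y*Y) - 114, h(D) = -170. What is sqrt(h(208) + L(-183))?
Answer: sqrt(66694) ≈ 258.25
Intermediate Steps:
L(Y) = -114 + 2*Y**2 (L(Y) = (Y**2 + Y**2) - 114 = 2*Y**2 - 114 = -114 + 2*Y**2)
sqrt(h(208) + L(-183)) = sqrt(-170 + (-114 + 2*(-183)**2)) = sqrt(-170 + (-114 + 2*33489)) = sqrt(-170 + (-114 + 66978)) = sqrt(-170 + 66864) = sqrt(66694)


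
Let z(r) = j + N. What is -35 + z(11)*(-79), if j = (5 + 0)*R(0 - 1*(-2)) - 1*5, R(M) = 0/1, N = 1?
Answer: 281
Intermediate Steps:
R(M) = 0 (R(M) = 0*1 = 0)
j = -5 (j = (5 + 0)*0 - 1*5 = 5*0 - 5 = 0 - 5 = -5)
z(r) = -4 (z(r) = -5 + 1 = -4)
-35 + z(11)*(-79) = -35 - 4*(-79) = -35 + 316 = 281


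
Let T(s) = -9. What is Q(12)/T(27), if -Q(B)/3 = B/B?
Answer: ⅓ ≈ 0.33333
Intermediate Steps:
Q(B) = -3 (Q(B) = -3*B/B = -3*1 = -3)
Q(12)/T(27) = -3/(-9) = -3*(-⅑) = ⅓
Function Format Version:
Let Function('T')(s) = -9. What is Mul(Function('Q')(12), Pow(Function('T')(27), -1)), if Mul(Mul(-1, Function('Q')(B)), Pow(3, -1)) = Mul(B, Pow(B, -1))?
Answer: Rational(1, 3) ≈ 0.33333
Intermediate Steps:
Function('Q')(B) = -3 (Function('Q')(B) = Mul(-3, Mul(B, Pow(B, -1))) = Mul(-3, 1) = -3)
Mul(Function('Q')(12), Pow(Function('T')(27), -1)) = Mul(-3, Pow(-9, -1)) = Mul(-3, Rational(-1, 9)) = Rational(1, 3)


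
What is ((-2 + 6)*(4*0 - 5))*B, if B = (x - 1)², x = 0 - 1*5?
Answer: -720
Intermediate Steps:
x = -5 (x = 0 - 5 = -5)
B = 36 (B = (-5 - 1)² = (-6)² = 36)
((-2 + 6)*(4*0 - 5))*B = ((-2 + 6)*(4*0 - 5))*36 = (4*(0 - 5))*36 = (4*(-5))*36 = -20*36 = -720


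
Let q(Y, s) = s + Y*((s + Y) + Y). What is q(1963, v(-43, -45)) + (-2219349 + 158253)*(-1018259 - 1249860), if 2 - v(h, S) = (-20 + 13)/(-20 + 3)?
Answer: 79471918040782/17 ≈ 4.6748e+12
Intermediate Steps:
v(h, S) = 27/17 (v(h, S) = 2 - (-20 + 13)/(-20 + 3) = 2 - (-7)/(-17) = 2 - (-7)*(-1)/17 = 2 - 1*7/17 = 2 - 7/17 = 27/17)
q(Y, s) = s + Y*(s + 2*Y) (q(Y, s) = s + Y*((Y + s) + Y) = s + Y*(s + 2*Y))
q(1963, v(-43, -45)) + (-2219349 + 158253)*(-1018259 - 1249860) = (27/17 + 2*1963**2 + 1963*(27/17)) + (-2219349 + 158253)*(-1018259 - 1249860) = (27/17 + 2*3853369 + 53001/17) - 2061096*(-2268119) = (27/17 + 7706738 + 53001/17) + 4674810998424 = 131067574/17 + 4674810998424 = 79471918040782/17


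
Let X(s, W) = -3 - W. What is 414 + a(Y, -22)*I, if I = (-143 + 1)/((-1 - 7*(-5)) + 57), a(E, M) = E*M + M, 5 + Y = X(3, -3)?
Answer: 25178/91 ≈ 276.68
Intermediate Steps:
Y = -5 (Y = -5 + (-3 - 1*(-3)) = -5 + (-3 + 3) = -5 + 0 = -5)
a(E, M) = M + E*M
I = -142/91 (I = -142/((-1 + 35) + 57) = -142/(34 + 57) = -142/91 ≈ -1.5604)
414 + a(Y, -22)*I = 414 - 22*(1 - 5)*(-142/91) = 414 - 22*(-4)*(-142/91) = 414 + 88*(-142/91) = 414 - 12496/91 = 25178/91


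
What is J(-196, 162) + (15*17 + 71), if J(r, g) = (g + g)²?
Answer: 105302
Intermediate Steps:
J(r, g) = 4*g² (J(r, g) = (2*g)² = 4*g²)
J(-196, 162) + (15*17 + 71) = 4*162² + (15*17 + 71) = 4*26244 + (255 + 71) = 104976 + 326 = 105302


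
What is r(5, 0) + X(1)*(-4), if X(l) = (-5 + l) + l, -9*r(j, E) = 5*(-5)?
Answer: 133/9 ≈ 14.778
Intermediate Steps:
r(j, E) = 25/9 (r(j, E) = -5*(-5)/9 = -1/9*(-25) = 25/9)
X(l) = -5 + 2*l
r(5, 0) + X(1)*(-4) = 25/9 + (-5 + 2*1)*(-4) = 25/9 + (-5 + 2)*(-4) = 25/9 - 3*(-4) = 25/9 + 12 = 133/9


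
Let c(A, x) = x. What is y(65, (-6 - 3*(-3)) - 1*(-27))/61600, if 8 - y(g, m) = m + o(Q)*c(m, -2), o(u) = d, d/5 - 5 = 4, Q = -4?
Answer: 17/15400 ≈ 0.0011039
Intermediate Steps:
d = 45 (d = 25 + 5*4 = 25 + 20 = 45)
o(u) = 45
y(g, m) = 98 - m (y(g, m) = 8 - (m + 45*(-2)) = 8 - (m - 90) = 8 - (-90 + m) = 8 + (90 - m) = 98 - m)
y(65, (-6 - 3*(-3)) - 1*(-27))/61600 = (98 - ((-6 - 3*(-3)) - 1*(-27)))/61600 = (98 - ((-6 + 9) + 27))*(1/61600) = (98 - (3 + 27))*(1/61600) = (98 - 1*30)*(1/61600) = (98 - 30)*(1/61600) = 68*(1/61600) = 17/15400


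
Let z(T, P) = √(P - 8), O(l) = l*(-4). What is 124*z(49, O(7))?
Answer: 744*I ≈ 744.0*I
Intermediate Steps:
O(l) = -4*l
z(T, P) = √(-8 + P)
124*z(49, O(7)) = 124*√(-8 - 4*7) = 124*√(-8 - 28) = 124*√(-36) = 124*(6*I) = 744*I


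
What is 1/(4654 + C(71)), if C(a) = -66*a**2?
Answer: -1/328052 ≈ -3.0483e-6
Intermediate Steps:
1/(4654 + C(71)) = 1/(4654 - 66*71**2) = 1/(4654 - 66*5041) = 1/(4654 - 332706) = 1/(-328052) = -1/328052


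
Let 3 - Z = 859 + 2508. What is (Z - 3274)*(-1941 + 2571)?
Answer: -4181940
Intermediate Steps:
Z = -3364 (Z = 3 - (859 + 2508) = 3 - 1*3367 = 3 - 3367 = -3364)
(Z - 3274)*(-1941 + 2571) = (-3364 - 3274)*(-1941 + 2571) = -6638*630 = -4181940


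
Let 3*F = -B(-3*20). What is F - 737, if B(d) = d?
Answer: -717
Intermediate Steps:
F = 20 (F = (-(-3)*20)/3 = (-1*(-60))/3 = (⅓)*60 = 20)
F - 737 = 20 - 737 = -717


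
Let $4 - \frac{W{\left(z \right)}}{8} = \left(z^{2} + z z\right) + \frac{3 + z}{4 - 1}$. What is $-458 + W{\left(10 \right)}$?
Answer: $- \frac{6182}{3} \approx -2060.7$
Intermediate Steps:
$W{\left(z \right)} = 24 - 16 z^{2} - \frac{8 z}{3}$ ($W{\left(z \right)} = 32 - 8 \left(\left(z^{2} + z z\right) + \frac{3 + z}{4 - 1}\right) = 32 - 8 \left(\left(z^{2} + z^{2}\right) + \frac{3 + z}{3}\right) = 32 - 8 \left(2 z^{2} + \left(3 + z\right) \frac{1}{3}\right) = 32 - 8 \left(2 z^{2} + \left(1 + \frac{z}{3}\right)\right) = 32 - 8 \left(1 + 2 z^{2} + \frac{z}{3}\right) = 32 - \left(8 + 16 z^{2} + \frac{8 z}{3}\right) = 24 - 16 z^{2} - \frac{8 z}{3}$)
$-458 + W{\left(10 \right)} = -458 - \left(\frac{8}{3} + 1600\right) = -458 - \frac{4808}{3} = - \frac{6182}{3}$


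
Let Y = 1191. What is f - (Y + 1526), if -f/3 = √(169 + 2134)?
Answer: -2717 - 21*√47 ≈ -2861.0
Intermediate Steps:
f = -21*√47 (f = -3*√(169 + 2134) = -21*√47 ≈ -143.97)
f - (Y + 1526) = -21*√47 - (1191 + 1526) = -21*√47 - 1*2717 = -21*√47 - 2717 = -2717 - 21*√47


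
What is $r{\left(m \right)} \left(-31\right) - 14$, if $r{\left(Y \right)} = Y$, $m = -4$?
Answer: $110$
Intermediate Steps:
$r{\left(m \right)} \left(-31\right) - 14 = \left(-4\right) \left(-31\right) - 14 = 124 - 14 = 110$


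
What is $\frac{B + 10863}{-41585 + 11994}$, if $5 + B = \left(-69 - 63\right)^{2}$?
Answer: $- \frac{28282}{29591} \approx -0.95576$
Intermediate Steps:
$B = 17419$ ($B = -5 + \left(-69 - 63\right)^{2} = -5 + \left(-132\right)^{2} = -5 + 17424 = 17419$)
$\frac{B + 10863}{-41585 + 11994} = \frac{17419 + 10863}{-41585 + 11994} = \frac{28282}{-29591} = 28282 \left(- \frac{1}{29591}\right) = - \frac{28282}{29591}$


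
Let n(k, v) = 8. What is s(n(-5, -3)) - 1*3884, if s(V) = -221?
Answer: -4105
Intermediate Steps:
s(n(-5, -3)) - 1*3884 = -221 - 1*3884 = -221 - 3884 = -4105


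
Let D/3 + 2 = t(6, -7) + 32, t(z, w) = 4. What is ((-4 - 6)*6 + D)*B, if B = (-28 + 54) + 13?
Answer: 1638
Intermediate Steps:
B = 39 (B = 26 + 13 = 39)
D = 102 (D = -6 + 3*(4 + 32) = -6 + 3*36 = -6 + 108 = 102)
((-4 - 6)*6 + D)*B = ((-4 - 6)*6 + 102)*39 = (-10*6 + 102)*39 = (-60 + 102)*39 = 42*39 = 1638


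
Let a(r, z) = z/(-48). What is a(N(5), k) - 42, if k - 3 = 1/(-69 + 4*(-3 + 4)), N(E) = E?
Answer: -65617/1560 ≈ -42.062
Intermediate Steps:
k = 194/65 (k = 3 + 1/(-69 + 4*(-3 + 4)) = 3 + 1/(-69 + 4*1) = 3 + 1/(-69 + 4) = 3 + 1/(-65) = 3 - 1/65 = 194/65 ≈ 2.9846)
a(r, z) = -z/48 (a(r, z) = z*(-1/48) = -z/48)
a(N(5), k) - 42 = -1/48*194/65 - 42 = -97/1560 - 42 = -65617/1560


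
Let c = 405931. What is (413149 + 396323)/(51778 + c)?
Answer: 809472/457709 ≈ 1.7685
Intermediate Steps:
(413149 + 396323)/(51778 + c) = (413149 + 396323)/(51778 + 405931) = 809472/457709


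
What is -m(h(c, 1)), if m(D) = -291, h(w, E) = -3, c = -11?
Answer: 291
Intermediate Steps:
-m(h(c, 1)) = -1*(-291) = 291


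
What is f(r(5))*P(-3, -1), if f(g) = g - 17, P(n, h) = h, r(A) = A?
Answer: 12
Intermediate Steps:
f(g) = -17 + g
f(r(5))*P(-3, -1) = (-17 + 5)*(-1) = -12*(-1) = 12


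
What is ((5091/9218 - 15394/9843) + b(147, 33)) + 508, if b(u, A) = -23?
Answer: 43913604211/90732774 ≈ 483.99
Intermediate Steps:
((5091/9218 - 15394/9843) + b(147, 33)) + 508 = ((5091/9218 - 15394/9843) - 23) + 508 = (-91791179/90732774 - 23) + 508 = -2178644981/90732774 + 508 = 43913604211/90732774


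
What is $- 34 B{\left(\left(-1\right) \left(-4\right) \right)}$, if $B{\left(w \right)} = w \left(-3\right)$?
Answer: $408$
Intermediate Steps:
$B{\left(w \right)} = - 3 w$
$- 34 B{\left(\left(-1\right) \left(-4\right) \right)} = - 34 \left(- 3 \left(\left(-1\right) \left(-4\right)\right)\right) = - 34 \left(\left(-3\right) 4\right) = \left(-34\right) \left(-12\right) = 408$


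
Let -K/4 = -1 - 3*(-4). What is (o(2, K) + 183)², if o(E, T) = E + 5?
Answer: 36100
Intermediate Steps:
K = -44 (K = -4*(-1 - 3*(-4)) = -4*(-1 + 12) = -4*11 = -44)
o(E, T) = 5 + E
(o(2, K) + 183)² = ((5 + 2) + 183)² = (7 + 183)² = 190² = 36100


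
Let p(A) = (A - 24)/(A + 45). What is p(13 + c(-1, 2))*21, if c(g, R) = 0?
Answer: -231/58 ≈ -3.9828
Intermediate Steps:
p(A) = (-24 + A)/(45 + A)
p(13 + c(-1, 2))*21 = ((-24 + (13 + 0))/(45 + (13 + 0)))*21 = ((-24 + 13)/(45 + 13))*21 = (-11/58)*21 = ((1/58)*(-11))*21 = -11/58*21 = -231/58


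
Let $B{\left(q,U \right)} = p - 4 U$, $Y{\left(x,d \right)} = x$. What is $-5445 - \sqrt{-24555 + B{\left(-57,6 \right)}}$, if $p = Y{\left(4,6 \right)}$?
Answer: $-5445 - 5 i \sqrt{983} \approx -5445.0 - 156.76 i$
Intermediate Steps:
$p = 4$
$B{\left(q,U \right)} = 4 - 4 U$
$-5445 - \sqrt{-24555 + B{\left(-57,6 \right)}} = -5445 - \sqrt{-24555 + \left(4 - 24\right)} = -5445 - \sqrt{-24555 - 20} = -5445 - \sqrt{-24575} = -5445 - 5 i \sqrt{983}$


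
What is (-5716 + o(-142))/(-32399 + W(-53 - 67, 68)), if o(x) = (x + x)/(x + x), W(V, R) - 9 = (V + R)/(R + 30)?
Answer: 280035/1587136 ≈ 0.17644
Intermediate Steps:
W(V, R) = 9 + (R + V)/(30 + R) (W(V, R) = 9 + (V + R)/(R + 30) = 9 + (R + V)/(30 + R))
o(x) = 1 (o(x) = (2*x)/((2*x)) = (2*x)*(1/(2*x)) = 1)
(-5716 + o(-142))/(-32399 + W(-53 - 67, 68)) = (-5716 + 1)/(-32399 + (270 + (-53 - 67) + 10*68)/(30 + 68)) = -5715/(-32399 + (270 - 120 + 680)/98) = -5715/(-32399 + (1/98)*830) = -5715/(-32399 + 415/49) = -5715/(-1587136/49) = -5715*(-49/1587136) = 280035/1587136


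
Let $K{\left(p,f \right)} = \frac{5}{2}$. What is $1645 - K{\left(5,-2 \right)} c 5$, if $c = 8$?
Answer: $1545$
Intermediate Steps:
$K{\left(p,f \right)} = \frac{5}{2}$ ($K{\left(p,f \right)} = 5 \cdot \frac{1}{2} = \frac{5}{2}$)
$1645 - K{\left(5,-2 \right)} c 5 = 1645 - \frac{5}{2} \cdot 8 \cdot 5 = 1645 - 20 \cdot 5 = 1645 - 100 = 1545$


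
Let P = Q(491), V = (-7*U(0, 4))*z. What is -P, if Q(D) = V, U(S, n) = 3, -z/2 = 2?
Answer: -84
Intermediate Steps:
z = -4 (z = -2*2 = -4)
V = 84 (V = -7*3*(-4) = -21*(-4) = 84)
Q(D) = 84
P = 84
-P = -1*84 = -84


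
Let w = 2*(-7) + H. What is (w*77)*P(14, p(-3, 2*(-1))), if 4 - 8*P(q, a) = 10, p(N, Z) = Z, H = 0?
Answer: 1617/2 ≈ 808.50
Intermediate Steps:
P(q, a) = -3/4 (P(q, a) = 1/2 - 1/8*10 = 1/2 - 5/4 = -3/4)
w = -14 (w = 2*(-7) + 0 = -14 + 0 = -14)
(w*77)*P(14, p(-3, 2*(-1))) = -14*77*(-3/4) = -1078*(-3/4) = 1617/2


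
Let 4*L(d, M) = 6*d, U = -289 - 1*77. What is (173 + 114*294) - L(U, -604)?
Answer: 34238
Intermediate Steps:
U = -366 (U = -289 - 77 = -366)
L(d, M) = 3*d/2 (L(d, M) = (6*d)/4 = 3*d/2)
(173 + 114*294) - L(U, -604) = (173 + 114*294) - 3*(-366)/2 = (173 + 33516) - 1*(-549) = 33689 + 549 = 34238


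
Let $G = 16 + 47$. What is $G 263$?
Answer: $16569$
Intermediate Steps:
$G = 63$
$G 263 = 63 \cdot 263 = 16569$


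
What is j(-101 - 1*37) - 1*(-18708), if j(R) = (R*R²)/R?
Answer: 37752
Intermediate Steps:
j(R) = R² (j(R) = R³/R = R²)
j(-101 - 1*37) - 1*(-18708) = (-101 - 1*37)² - 1*(-18708) = (-101 - 37)² + 18708 = (-138)² + 18708 = 19044 + 18708 = 37752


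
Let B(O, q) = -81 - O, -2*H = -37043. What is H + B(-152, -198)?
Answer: 37185/2 ≈ 18593.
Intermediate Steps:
H = 37043/2 (H = -½*(-37043) = 37043/2 ≈ 18522.)
H + B(-152, -198) = 37043/2 + (-81 - 1*(-152)) = 37043/2 + (-81 + 152) = 37043/2 + 71 = 37185/2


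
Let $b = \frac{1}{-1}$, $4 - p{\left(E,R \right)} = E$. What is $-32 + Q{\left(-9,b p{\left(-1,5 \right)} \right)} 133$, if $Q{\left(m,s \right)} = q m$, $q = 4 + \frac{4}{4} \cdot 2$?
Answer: $-7214$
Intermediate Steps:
$p{\left(E,R \right)} = 4 - E$
$q = 6$ ($q = 4 + 4 \cdot \frac{1}{4} \cdot 2 = 4 + 1 \cdot 2 = 4 + 2 = 6$)
$b = -1$
$Q{\left(m,s \right)} = 6 m$
$-32 + Q{\left(-9,b p{\left(-1,5 \right)} \right)} 133 = -32 + 6 \left(-9\right) 133 = -32 - 7182 = -7214$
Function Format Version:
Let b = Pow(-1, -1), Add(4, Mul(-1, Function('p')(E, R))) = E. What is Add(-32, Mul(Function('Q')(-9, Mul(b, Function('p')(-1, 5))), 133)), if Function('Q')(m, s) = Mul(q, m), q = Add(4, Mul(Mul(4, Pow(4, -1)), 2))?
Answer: -7214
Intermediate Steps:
Function('p')(E, R) = Add(4, Mul(-1, E))
q = 6 (q = Add(4, Mul(Mul(4, Rational(1, 4)), 2)) = Add(4, Mul(1, 2)) = Add(4, 2) = 6)
b = -1
Function('Q')(m, s) = Mul(6, m)
Add(-32, Mul(Function('Q')(-9, Mul(b, Function('p')(-1, 5))), 133)) = Add(-32, Mul(Mul(6, -9), 133)) = Add(-32, Mul(-54, 133)) = Add(-32, -7182) = -7214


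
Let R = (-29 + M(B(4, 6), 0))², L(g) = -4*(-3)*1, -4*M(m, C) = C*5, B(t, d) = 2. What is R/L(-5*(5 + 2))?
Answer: 841/12 ≈ 70.083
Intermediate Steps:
M(m, C) = -5*C/4 (M(m, C) = -C*5/4 = -5*C/4)
L(g) = 12 (L(g) = 12*1 = 12)
R = 841 (R = (-29 - 5/4*0)² = (-29 + 0)² = (-29)² = 841)
R/L(-5*(5 + 2)) = 841/12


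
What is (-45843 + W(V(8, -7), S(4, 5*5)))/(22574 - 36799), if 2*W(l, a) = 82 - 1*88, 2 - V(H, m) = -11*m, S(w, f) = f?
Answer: 45846/14225 ≈ 3.2229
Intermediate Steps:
V(H, m) = 2 + 11*m (V(H, m) = 2 - (-11)*m = 2 + 11*m)
W(l, a) = -3 (W(l, a) = (82 - 1*88)/2 = (82 - 88)/2 = (½)*(-6) = -3)
(-45843 + W(V(8, -7), S(4, 5*5)))/(22574 - 36799) = (-45843 - 3)/(22574 - 36799) = -45846/(-14225) = -45846*(-1/14225) = 45846/14225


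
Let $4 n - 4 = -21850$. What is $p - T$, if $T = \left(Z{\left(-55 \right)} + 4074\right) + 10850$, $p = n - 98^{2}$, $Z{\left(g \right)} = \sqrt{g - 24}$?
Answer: $- \frac{59979}{2} - i \sqrt{79} \approx -29990.0 - 8.8882 i$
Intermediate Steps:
$n = - \frac{10923}{2}$ ($n = 1 + \frac{1}{4} \left(-21850\right) = 1 - \frac{10925}{2} = - \frac{10923}{2} \approx -5461.5$)
$Z{\left(g \right)} = \sqrt{-24 + g}$
$p = - \frac{30131}{2}$ ($p = - \frac{10923}{2} - 98^{2} = - \frac{10923}{2} - 9604 = - \frac{30131}{2} \approx -15066.0$)
$T = 14924 + i \sqrt{79}$ ($T = \left(\sqrt{-24 - 55} + 4074\right) + 10850 = \left(\sqrt{-79} + 4074\right) + 10850 = \left(i \sqrt{79} + 4074\right) + 10850 = \left(4074 + i \sqrt{79}\right) + 10850 = 14924 + i \sqrt{79} \approx 14924.0 + 8.8882 i$)
$p - T = - \frac{30131}{2} - \left(14924 + i \sqrt{79}\right) = - \frac{59979}{2} - i \sqrt{79}$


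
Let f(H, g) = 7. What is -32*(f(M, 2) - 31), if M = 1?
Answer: 768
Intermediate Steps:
-32*(f(M, 2) - 31) = -32*(7 - 31) = -32*(-24) = 768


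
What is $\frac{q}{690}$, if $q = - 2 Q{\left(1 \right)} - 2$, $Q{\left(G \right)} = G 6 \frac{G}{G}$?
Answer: $- \frac{7}{345} \approx -0.02029$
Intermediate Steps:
$Q{\left(G \right)} = 6 G$ ($Q{\left(G \right)} = 6 G 1 = 6 G$)
$q = -14$ ($q = - 2 \cdot 6 \cdot 1 - 2 = \left(-2\right) 6 - 2 = -12 - 2 = -14$)
$\frac{q}{690} = - \frac{14}{690} = \left(-14\right) \frac{1}{690} = - \frac{7}{345}$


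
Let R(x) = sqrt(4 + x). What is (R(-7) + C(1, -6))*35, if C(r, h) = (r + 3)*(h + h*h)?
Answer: 4200 + 35*I*sqrt(3) ≈ 4200.0 + 60.622*I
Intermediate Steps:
C(r, h) = (3 + r)*(h + h**2)
(R(-7) + C(1, -6))*35 = (sqrt(4 - 7) - 6*(3 + 1 + 3*(-6) - 6*1))*35 = (sqrt(-3) - 6*(3 + 1 - 18 - 6))*35 = (I*sqrt(3) - 6*(-20))*35 = (I*sqrt(3) + 120)*35 = (120 + I*sqrt(3))*35 = 4200 + 35*I*sqrt(3)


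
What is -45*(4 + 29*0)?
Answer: -180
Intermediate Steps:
-45*(4 + 29*0) = -45*(4 + 0) = -45*4 = -180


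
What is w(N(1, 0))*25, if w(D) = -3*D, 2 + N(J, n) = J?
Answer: 75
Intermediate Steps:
N(J, n) = -2 + J
w(N(1, 0))*25 = -3*(-2 + 1)*25 = -3*(-1)*25 = 3*25 = 75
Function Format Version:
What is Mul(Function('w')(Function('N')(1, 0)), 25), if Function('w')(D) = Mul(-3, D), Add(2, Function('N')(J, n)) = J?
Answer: 75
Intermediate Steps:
Function('N')(J, n) = Add(-2, J)
Mul(Function('w')(Function('N')(1, 0)), 25) = Mul(Mul(-3, Add(-2, 1)), 25) = Mul(Mul(-3, -1), 25) = Mul(3, 25) = 75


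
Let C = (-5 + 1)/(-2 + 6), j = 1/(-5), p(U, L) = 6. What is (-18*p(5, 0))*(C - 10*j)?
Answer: -108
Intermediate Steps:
j = -⅕ ≈ -0.20000
C = -1 (C = -4/4 = -4*¼ = -1)
(-18*p(5, 0))*(C - 10*j) = (-18*6)*(-1 - 10*(-1)/5) = -108*(-1 - 2*(-1)) = -108*(-1 + 2) = -108*1 = -108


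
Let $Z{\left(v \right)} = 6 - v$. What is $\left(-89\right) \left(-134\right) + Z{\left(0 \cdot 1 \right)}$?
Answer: $11932$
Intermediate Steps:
$\left(-89\right) \left(-134\right) + Z{\left(0 \cdot 1 \right)} = \left(-89\right) \left(-134\right) + \left(6 - 0 \cdot 1\right) = 11926 + \left(6 - 0\right) = 11926 + \left(6 + 0\right) = 11926 + 6 = 11932$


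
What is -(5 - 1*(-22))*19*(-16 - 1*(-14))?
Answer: 1026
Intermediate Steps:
-(5 - 1*(-22))*19*(-16 - 1*(-14)) = -(5 + 22)*19*(-16 + 14) = -27*19*(-2) = -513*(-2) = -1*(-1026) = 1026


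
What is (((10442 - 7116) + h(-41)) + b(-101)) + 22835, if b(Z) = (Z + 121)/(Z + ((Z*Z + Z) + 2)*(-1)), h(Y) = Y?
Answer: 266502340/10203 ≈ 26120.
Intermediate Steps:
b(Z) = (121 + Z)/(-2 - Z**2) (b(Z) = (121 + Z)/(Z + ((Z**2 + Z) + 2)*(-1)) = (121 + Z)/(Z + ((Z + Z**2) + 2)*(-1)) = (121 + Z)/(Z + (2 + Z + Z**2)*(-1)) = (121 + Z)/(Z + (-2 - Z - Z**2)) = (121 + Z)/(-2 - Z**2))
(((10442 - 7116) + h(-41)) + b(-101)) + 22835 = (((10442 - 7116) - 41) + (-121 - 1*(-101))/(2 + (-101)**2)) + 22835 = ((3326 - 41) + (-121 + 101)/(2 + 10201)) + 22835 = (3285 - 20/10203) + 22835 = 33516835/10203 + 22835 = 266502340/10203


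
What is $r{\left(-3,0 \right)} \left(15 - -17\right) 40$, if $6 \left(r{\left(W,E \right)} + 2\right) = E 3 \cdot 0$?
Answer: $-2560$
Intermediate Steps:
$r{\left(W,E \right)} = -2$ ($r{\left(W,E \right)} = -2 + \frac{E 3 \cdot 0}{6} = -2 + \frac{3 E 0}{6} = -2 + \frac{1}{6} \cdot 0 = -2 + 0 = -2$)
$r{\left(-3,0 \right)} \left(15 - -17\right) 40 = - 2 \left(15 - -17\right) 40 = - 2 \left(15 + 17\right) 40 = \left(-2\right) 32 \cdot 40 = \left(-64\right) 40 = -2560$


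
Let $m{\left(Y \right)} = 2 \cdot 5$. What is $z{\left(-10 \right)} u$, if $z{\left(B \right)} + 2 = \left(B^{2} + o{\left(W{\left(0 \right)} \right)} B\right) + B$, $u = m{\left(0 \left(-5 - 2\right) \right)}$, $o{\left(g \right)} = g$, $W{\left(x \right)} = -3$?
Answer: $1180$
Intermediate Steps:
$m{\left(Y \right)} = 10$
$u = 10$
$z{\left(B \right)} = -2 + B^{2} - 2 B$ ($z{\left(B \right)} = -2 + \left(\left(B^{2} - 3 B\right) + B\right) = -2 + \left(B^{2} - 2 B\right) = -2 + B^{2} - 2 B$)
$z{\left(-10 \right)} u = \left(-2 + \left(-10\right)^{2} - -20\right) 10 = \left(-2 + 100 + 20\right) 10 = 118 \cdot 10 = 1180$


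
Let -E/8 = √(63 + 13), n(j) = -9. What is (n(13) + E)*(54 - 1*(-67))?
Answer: -1089 - 1936*√19 ≈ -9527.8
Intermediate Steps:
E = -16*√19 (E = -8*√(63 + 13) = -16*√19 ≈ -69.742)
(n(13) + E)*(54 - 1*(-67)) = (-9 - 16*√19)*(54 - 1*(-67)) = (-9 - 16*√19)*(54 + 67) = (-9 - 16*√19)*121 = -1089 - 1936*√19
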